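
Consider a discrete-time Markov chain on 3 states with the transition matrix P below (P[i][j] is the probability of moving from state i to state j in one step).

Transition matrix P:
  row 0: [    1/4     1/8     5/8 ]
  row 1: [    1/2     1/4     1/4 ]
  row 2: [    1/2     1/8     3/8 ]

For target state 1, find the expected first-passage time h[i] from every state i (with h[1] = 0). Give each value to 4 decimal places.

h = [8.0000, 0.0000, 8.0000]

First-step conditioning: h[1] = 0; for i ≠ 1, h[i] = 1 + Σ_k P[i][k]·h[k].
  h[0] = 1 + 1/4·h[0] + 5/8·h[2]
  h[2] = 1 + 1/2·h[0] + 3/8·h[2]
Solving the 2×2 linear system over states ≠ 1 gives exactly h = [8, 0, 8] (h[1] = 0 is the target).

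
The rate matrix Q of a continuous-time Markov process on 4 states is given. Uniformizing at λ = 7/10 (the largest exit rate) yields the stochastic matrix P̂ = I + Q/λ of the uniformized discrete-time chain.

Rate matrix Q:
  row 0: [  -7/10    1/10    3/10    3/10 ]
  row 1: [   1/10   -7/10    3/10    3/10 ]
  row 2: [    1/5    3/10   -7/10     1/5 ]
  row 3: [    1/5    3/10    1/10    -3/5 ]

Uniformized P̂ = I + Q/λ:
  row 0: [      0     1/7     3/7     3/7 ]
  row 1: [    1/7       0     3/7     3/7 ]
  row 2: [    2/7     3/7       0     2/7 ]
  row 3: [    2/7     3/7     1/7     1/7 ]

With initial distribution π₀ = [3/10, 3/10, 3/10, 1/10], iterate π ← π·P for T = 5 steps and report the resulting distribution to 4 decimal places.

π = [0.1902, 0.2555, 0.2445, 0.3098]

t=0: π = [0.3000, 0.3000, 0.3000, 0.1000]
t=1: π = [0.1571, 0.2143, 0.2714, 0.3571]
t=2: π = [0.2102, 0.2918, 0.2102, 0.2878]
t=3: π = [0.1840, 0.2434, 0.2563, 0.3163]
t=4: π = [0.1984, 0.2717, 0.2284, 0.3016]
t=5: π = [0.1902, 0.2555, 0.2445, 0.3098]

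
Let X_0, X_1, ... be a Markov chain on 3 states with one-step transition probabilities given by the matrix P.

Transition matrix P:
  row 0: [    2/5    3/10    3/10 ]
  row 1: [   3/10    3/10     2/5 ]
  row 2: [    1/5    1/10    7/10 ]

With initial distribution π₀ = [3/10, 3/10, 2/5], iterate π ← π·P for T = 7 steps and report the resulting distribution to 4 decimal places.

t=0: π = [0.3000, 0.3000, 0.4000]
t=1: π = [0.2900, 0.2200, 0.4900]
t=2: π = [0.2800, 0.2020, 0.5180]
t=3: π = [0.2762, 0.1964, 0.5274]
t=4: π = [0.2749, 0.1945, 0.5306]
t=5: π = [0.2744, 0.1939, 0.5317]
t=6: π = [0.2743, 0.1937, 0.5321]
t=7: π = [0.2742, 0.1936, 0.5322]

π = [0.2742, 0.1936, 0.5322]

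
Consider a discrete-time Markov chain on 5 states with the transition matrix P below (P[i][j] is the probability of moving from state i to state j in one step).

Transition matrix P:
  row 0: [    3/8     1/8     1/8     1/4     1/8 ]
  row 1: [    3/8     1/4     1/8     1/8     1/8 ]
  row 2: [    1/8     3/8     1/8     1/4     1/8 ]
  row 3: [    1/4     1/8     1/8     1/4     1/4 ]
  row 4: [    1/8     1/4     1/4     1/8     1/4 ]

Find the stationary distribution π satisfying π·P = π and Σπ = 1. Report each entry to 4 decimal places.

π = [0.2701, 0.2092, 0.1465, 0.2024, 0.1718]

Balance equations π_j = Σ_i π_i·P[i][j]:
  π_0 = 3/8·π_0 + 3/8·π_1 + 1/8·π_2 + 1/4·π_3 + 1/8·π_4
  π_1 = 1/8·π_0 + 1/4·π_1 + 3/8·π_2 + 1/8·π_3 + 1/4·π_4
  π_2 = 1/8·π_0 + 1/8·π_1 + 1/8·π_2 + 1/8·π_3 + 1/4·π_4
  π_3 = 1/4·π_0 + 1/8·π_1 + 1/4·π_2 + 1/4·π_3 + 1/8·π_4
  normalize: π_0 + π_1 + π_2 + π_3 + π_4 = 1
Solving the linear system gives exactly π = [865/3202, 335/1601, 469/3202, 324/1601, 275/1601].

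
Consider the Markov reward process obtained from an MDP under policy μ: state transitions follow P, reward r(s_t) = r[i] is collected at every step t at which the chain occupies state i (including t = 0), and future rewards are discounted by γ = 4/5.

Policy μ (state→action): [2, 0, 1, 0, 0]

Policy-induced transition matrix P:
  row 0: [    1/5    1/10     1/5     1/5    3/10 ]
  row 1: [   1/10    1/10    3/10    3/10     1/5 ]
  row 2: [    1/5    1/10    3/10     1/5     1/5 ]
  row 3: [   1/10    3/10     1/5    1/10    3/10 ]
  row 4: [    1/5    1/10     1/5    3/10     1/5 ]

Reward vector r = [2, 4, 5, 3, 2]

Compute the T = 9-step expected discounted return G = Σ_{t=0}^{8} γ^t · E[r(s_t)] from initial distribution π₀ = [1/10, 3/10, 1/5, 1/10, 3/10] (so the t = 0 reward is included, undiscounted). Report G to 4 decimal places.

t=0: π = [0.1000, 0.3000, 0.2000, 0.1000, 0.3000], E[r] = 3.3000, γ^t·E[r] = 3.300000, running G = 3.300000
t=1: π = [0.1600, 0.1200, 0.2500, 0.2500, 0.2200], E[r] = 3.2400, γ^t·E[r] = 2.592000, running G = 5.892000
t=2: π = [0.1630, 0.1500, 0.2370, 0.2090, 0.2410], E[r] = 3.2200, γ^t·E[r] = 2.060800, running G = 7.952800
t=3: π = [0.1641, 0.1418, 0.2387, 0.2182, 0.2372], E[r] = 3.2179, γ^t·E[r] = 1.647565, running G = 9.600365
t=4: π = [0.1640, 0.1436, 0.2381, 0.2161, 0.2382], E[r] = 3.2175, γ^t·E[r] = 1.317892, running G = 10.918257
t=5: π = [0.1640, 0.1432, 0.2382, 0.2166, 0.2380], E[r] = 3.2175, γ^t·E[r] = 1.054316, running G = 11.972573
t=6: π = [0.1640, 0.1433, 0.2381, 0.2165, 0.2381], E[r] = 3.2175, γ^t·E[r] = 0.843451, running G = 12.816025
t=7: π = [0.1640, 0.1433, 0.2381, 0.2165, 0.2380], E[r] = 3.2175, γ^t·E[r] = 0.674761, running G = 13.490786
t=8: π = [0.1640, 0.1433, 0.2381, 0.2165, 0.2381], E[r] = 3.2175, γ^t·E[r] = 0.539809, running G = 14.030595

G = 14.0306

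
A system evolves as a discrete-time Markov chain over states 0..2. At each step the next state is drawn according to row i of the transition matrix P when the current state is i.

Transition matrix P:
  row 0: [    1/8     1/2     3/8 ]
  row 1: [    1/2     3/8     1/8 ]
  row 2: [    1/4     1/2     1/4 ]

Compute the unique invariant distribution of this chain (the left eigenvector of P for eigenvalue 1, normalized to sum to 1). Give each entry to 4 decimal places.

π = [0.3210, 0.4444, 0.2346]

Balance equations π_j = Σ_i π_i·P[i][j]:
  π_0 = 1/8·π_0 + 1/2·π_1 + 1/4·π_2
  π_1 = 1/2·π_0 + 3/8·π_1 + 1/2·π_2
  normalize: π_0 + π_1 + π_2 = 1
Solving the linear system gives exactly π = [26/81, 4/9, 19/81].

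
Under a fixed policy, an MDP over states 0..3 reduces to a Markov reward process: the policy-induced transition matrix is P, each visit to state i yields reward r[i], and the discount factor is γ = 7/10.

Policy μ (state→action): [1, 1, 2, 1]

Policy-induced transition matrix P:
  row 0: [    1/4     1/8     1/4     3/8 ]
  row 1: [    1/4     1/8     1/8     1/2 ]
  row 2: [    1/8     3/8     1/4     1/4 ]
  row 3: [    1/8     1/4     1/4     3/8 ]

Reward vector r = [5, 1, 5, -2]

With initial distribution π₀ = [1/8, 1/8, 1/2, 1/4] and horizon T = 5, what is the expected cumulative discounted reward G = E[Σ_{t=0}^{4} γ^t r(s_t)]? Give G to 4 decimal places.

t=0: π = [0.1250, 0.1250, 0.5000, 0.2500], E[r] = 2.7500, γ^t·E[r] = 2.750000, running G = 2.750000
t=1: π = [0.1563, 0.2813, 0.2344, 0.3281], E[r] = 1.5781, γ^t·E[r] = 1.104688, running G = 3.854688
t=2: π = [0.1797, 0.2246, 0.2148, 0.3809], E[r] = 1.4355, γ^t·E[r] = 0.703418, running G = 4.558105
t=3: π = [0.1755, 0.2263, 0.2219, 0.3762], E[r] = 1.4612, γ^t·E[r] = 0.501185, running G = 5.059291
t=4: π = [0.1752, 0.2275, 0.2217, 0.3755], E[r] = 1.4611, γ^t·E[r] = 0.350815, running G = 5.410106

G = 5.4101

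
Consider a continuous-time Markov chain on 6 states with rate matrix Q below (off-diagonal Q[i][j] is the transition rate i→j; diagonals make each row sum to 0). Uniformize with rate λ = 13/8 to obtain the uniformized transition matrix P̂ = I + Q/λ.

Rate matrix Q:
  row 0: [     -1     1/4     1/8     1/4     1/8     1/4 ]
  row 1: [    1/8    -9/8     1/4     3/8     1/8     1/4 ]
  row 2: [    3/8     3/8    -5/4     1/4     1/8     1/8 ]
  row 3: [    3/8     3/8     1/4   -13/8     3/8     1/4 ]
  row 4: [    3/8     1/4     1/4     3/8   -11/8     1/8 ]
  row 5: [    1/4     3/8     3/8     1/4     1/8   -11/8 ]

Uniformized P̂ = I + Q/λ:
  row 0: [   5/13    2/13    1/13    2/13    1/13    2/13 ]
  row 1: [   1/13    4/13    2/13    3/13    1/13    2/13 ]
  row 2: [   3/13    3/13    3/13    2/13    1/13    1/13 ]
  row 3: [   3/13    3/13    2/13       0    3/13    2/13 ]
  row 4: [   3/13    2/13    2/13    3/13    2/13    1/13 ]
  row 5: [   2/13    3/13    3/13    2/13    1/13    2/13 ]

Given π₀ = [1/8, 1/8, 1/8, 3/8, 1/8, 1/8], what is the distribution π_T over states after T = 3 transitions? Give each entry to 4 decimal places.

π = [0.2209, 0.2226, 0.1592, 0.1536, 0.1103, 0.1334]

t=0: π = [0.1250, 0.1250, 0.1250, 0.3750, 0.1250, 0.1250]
t=1: π = [0.2212, 0.2212, 0.1635, 0.1154, 0.1442, 0.1346]
t=2: π = [0.2204, 0.2197, 0.1598, 0.1642, 0.1058, 0.1302]
t=3: π = [0.2209, 0.2226, 0.1592, 0.1536, 0.1103, 0.1334]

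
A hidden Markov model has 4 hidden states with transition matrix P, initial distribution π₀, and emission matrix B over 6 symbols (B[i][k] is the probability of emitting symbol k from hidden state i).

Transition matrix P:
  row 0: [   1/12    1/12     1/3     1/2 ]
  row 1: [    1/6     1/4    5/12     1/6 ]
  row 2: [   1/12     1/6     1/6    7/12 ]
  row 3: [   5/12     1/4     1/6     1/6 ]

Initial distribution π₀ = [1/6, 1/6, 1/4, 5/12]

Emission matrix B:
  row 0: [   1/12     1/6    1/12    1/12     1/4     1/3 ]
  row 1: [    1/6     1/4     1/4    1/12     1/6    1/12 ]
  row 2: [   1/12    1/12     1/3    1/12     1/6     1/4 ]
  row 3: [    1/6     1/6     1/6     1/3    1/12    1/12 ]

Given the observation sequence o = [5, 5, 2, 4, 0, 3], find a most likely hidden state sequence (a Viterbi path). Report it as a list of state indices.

path = [0, 2, 3, 0, 2, 3]

t=0: δ = [5.556e-02, 1.389e-02, 6.250e-02, 3.472e-02]  (obs o_0=5)
t=1: δ = [4.823e-03, 8.681e-04, 4.630e-03, 3.038e-03]  ψ = [3, 2, 0, 2]  (obs o_1=5)
t=2: δ = [1.055e-04, 1.929e-04, 5.358e-04, 4.501e-04]  ψ = [3, 2, 0, 2]  (obs o_2=2)
t=3: δ = [4.689e-05, 1.875e-05, 1.488e-05, 2.605e-05]  ψ = [3, 3, 2, 2]  (obs o_3=4)
t=4: δ = [9.044e-07, 1.085e-06, 1.302e-06, 3.907e-06]  ψ = [3, 3, 0, 0]  (obs o_4=0)
t=5: δ = [1.357e-07, 8.140e-08, 5.427e-08, 2.532e-07]  ψ = [3, 3, 3, 2]  (obs o_5=3)
backtrack: best end state = 3; path = [0, 2, 3, 0, 2, 3]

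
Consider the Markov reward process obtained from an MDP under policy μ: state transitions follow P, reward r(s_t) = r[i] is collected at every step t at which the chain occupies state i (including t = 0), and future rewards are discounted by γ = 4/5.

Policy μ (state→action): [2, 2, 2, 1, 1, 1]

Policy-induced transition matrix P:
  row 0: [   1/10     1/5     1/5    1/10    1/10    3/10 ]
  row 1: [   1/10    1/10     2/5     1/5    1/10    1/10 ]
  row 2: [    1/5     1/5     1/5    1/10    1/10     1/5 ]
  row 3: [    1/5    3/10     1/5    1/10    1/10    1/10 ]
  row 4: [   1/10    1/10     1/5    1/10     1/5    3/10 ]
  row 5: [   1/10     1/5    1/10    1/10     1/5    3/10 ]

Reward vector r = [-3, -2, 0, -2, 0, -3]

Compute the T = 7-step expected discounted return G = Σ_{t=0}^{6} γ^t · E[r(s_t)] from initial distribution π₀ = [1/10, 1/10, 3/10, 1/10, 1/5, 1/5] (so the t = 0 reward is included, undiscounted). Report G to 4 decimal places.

t=0: π = [0.1000, 0.1000, 0.3000, 0.1000, 0.2000, 0.2000], E[r] = -1.3000, γ^t·E[r] = -1.300000, running G = -1.300000
t=1: π = [0.1400, 0.1800, 0.2000, 0.1100, 0.1400, 0.2300], E[r] = -1.6900, γ^t·E[r] = -1.352000, running G = -2.652000
t=2: π = [0.1310, 0.1790, 0.2130, 0.1180, 0.1370, 0.2220], E[r] = -1.6530, γ^t·E[r] = -1.057920, running G = -3.709920
t=3: π = [0.1331, 0.1802, 0.2136, 0.1179, 0.1359, 0.2193], E[r] = -1.6534, γ^t·E[r] = -0.846541, running G = -4.556461
t=4: π = [0.1332, 0.1802, 0.2141, 0.1180, 0.1355, 0.2190], E[r] = -1.6529, γ^t·E[r] = -0.677032, running G = -5.233493
t=5: π = [0.1332, 0.1802, 0.2141, 0.1180, 0.1355, 0.2189], E[r] = -1.6530, γ^t·E[r] = -0.541650, running G = -5.775143
t=6: π = [0.1332, 0.1802, 0.2142, 0.1180, 0.1354, 0.2189], E[r] = -1.6530, γ^t·E[r] = -0.433316, running G = -6.208459

G = -6.2085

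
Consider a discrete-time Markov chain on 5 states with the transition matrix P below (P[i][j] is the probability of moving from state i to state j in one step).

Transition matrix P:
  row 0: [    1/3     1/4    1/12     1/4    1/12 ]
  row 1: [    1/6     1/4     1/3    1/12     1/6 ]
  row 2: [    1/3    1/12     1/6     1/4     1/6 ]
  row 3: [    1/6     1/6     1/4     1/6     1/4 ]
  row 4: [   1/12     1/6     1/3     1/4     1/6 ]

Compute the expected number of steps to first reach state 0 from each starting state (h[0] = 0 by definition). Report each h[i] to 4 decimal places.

First-step conditioning: h[0] = 0; for i ≠ 0, h[i] = 1 + Σ_k P[i][k]·h[k].
  h[1] = 1 + 1/4·h[1] + 1/3·h[2] + 1/12·h[3] + 1/6·h[4]
  h[2] = 1 + 1/12·h[1] + 1/6·h[2] + 1/4·h[3] + 1/6·h[4]
  h[3] = 1 + 1/6·h[1] + 1/4·h[2] + 1/6·h[3] + 1/4·h[4]
  h[4] = 1 + 1/6·h[1] + 1/3·h[2] + 1/4·h[3] + 1/6·h[4]
Solving the 4×4 linear system over states ≠ 0 gives exactly h = [0, 3688/727, 3172/727, 3764/727, 4008/727] (h[0] = 0 is the target).

h = [0.0000, 5.0729, 4.3631, 5.1774, 5.5131]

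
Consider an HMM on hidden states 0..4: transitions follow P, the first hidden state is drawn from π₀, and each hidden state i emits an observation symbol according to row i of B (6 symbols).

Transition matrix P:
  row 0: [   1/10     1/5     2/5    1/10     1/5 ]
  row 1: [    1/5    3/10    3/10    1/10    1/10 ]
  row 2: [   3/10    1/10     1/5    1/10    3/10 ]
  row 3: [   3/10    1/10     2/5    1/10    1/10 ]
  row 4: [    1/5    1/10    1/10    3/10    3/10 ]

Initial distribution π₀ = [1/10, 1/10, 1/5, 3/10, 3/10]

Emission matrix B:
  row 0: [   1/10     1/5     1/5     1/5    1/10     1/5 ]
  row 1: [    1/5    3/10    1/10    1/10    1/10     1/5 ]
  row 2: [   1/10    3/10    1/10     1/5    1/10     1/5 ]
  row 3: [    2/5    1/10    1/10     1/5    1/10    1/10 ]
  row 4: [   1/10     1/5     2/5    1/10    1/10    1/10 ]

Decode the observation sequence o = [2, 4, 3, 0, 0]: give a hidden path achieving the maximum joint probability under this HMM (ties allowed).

path = [4, 3, 2, 4, 3]

t=0: δ = [2.000e-02, 1.000e-02, 2.000e-02, 3.000e-02, 1.200e-01]  (obs o_0=2)
t=1: δ = [2.400e-03, 1.200e-03, 1.200e-03, 3.600e-03, 3.600e-03]  ψ = [4, 4, 3, 4, 4]  (obs o_1=4)
t=2: δ = [2.160e-04, 4.800e-05, 2.880e-04, 2.160e-04, 1.080e-04]  ψ = [3, 0, 3, 4, 4]  (obs o_2=3)
t=3: δ = [8.640e-06, 8.640e-06, 8.640e-06, 1.296e-05, 8.640e-06]  ψ = [2, 0, 0, 4, 2]  (obs o_3=0)
t=4: δ = [3.888e-07, 5.184e-07, 5.184e-07, 1.037e-06, 2.592e-07]  ψ = [3, 1, 3, 4, 2]  (obs o_4=0)
backtrack: best end state = 3; path = [4, 3, 2, 4, 3]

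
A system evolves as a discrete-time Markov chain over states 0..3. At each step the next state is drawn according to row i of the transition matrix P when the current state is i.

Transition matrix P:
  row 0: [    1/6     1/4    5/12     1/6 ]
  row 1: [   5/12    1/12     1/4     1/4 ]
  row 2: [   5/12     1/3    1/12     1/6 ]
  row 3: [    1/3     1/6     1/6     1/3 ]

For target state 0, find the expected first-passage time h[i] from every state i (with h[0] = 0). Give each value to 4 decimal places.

First-step conditioning: h[0] = 0; for i ≠ 0, h[i] = 1 + Σ_k P[i][k]·h[k].
  h[1] = 1 + 1/12·h[1] + 1/4·h[2] + 1/4·h[3]
  h[2] = 1 + 1/3·h[1] + 1/12·h[2] + 1/6·h[3]
  h[3] = 1 + 1/6·h[1] + 1/6·h[2] + 1/3·h[3]
Solving the 3×3 linear system over states ≠ 0 gives exactly h = [0, 306/121, 304/121, 334/121] (h[0] = 0 is the target).

h = [0.0000, 2.5289, 2.5124, 2.7603]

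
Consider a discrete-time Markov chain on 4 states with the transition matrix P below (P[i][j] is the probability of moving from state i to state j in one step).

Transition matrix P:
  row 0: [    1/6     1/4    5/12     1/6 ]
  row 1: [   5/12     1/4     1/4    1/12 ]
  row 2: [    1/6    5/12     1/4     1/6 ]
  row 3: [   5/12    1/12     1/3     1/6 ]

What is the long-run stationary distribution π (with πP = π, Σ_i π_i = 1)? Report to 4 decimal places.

Balance equations π_j = Σ_i π_i·P[i][j]:
  π_0 = 1/6·π_0 + 5/12·π_1 + 1/6·π_2 + 5/12·π_3
  π_1 = 1/4·π_0 + 1/4·π_1 + 5/12·π_2 + 1/12·π_3
  π_2 = 5/12·π_0 + 1/4·π_1 + 1/4·π_2 + 1/3·π_3
  normalize: π_0 + π_1 + π_2 + π_3 = 1
Solving the linear system gives exactly π = [553/2034, 94/339, 625/2034, 146/1017].

π = [0.2719, 0.2773, 0.3073, 0.1436]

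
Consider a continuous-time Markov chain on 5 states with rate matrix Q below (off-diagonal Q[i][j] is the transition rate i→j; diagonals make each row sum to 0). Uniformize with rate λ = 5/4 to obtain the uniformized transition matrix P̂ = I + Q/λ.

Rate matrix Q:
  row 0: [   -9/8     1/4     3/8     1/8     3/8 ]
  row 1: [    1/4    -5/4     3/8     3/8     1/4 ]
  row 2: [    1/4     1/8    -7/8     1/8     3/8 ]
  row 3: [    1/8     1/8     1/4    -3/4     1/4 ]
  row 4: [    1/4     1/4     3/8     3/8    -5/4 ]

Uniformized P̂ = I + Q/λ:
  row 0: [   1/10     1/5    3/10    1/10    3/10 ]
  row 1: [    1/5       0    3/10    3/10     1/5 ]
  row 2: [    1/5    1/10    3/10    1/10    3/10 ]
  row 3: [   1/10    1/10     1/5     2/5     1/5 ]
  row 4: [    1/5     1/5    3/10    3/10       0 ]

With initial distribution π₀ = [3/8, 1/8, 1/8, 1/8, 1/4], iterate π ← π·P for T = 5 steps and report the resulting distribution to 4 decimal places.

t=0: π = [0.3750, 0.1250, 0.1250, 0.1250, 0.2500]
t=1: π = [0.1500, 0.1500, 0.2875, 0.2125, 0.2000]
t=2: π = [0.1638, 0.1200, 0.2788, 0.2338, 0.2038]
t=3: π = [0.1603, 0.1248, 0.2766, 0.2349, 0.2035]
t=4: π = [0.1605, 0.1239, 0.2765, 0.2361, 0.2030]
t=5: π = [0.1603, 0.1240, 0.2764, 0.2362, 0.2031]

π = [0.1603, 0.1240, 0.2764, 0.2362, 0.2031]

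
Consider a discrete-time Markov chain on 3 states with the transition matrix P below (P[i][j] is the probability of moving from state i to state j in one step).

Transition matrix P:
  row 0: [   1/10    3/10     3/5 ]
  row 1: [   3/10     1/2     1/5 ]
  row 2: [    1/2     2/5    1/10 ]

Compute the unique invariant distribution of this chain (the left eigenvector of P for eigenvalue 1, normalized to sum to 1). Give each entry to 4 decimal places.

Balance equations π_j = Σ_i π_i·P[i][j]:
  π_0 = 1/10·π_0 + 3/10·π_1 + 1/2·π_2
  π_1 = 3/10·π_0 + 1/2·π_1 + 2/5·π_2
  normalize: π_0 + π_1 + π_2 = 1
Solving the linear system gives exactly π = [37/124, 51/124, 9/31].

π = [0.2984, 0.4113, 0.2903]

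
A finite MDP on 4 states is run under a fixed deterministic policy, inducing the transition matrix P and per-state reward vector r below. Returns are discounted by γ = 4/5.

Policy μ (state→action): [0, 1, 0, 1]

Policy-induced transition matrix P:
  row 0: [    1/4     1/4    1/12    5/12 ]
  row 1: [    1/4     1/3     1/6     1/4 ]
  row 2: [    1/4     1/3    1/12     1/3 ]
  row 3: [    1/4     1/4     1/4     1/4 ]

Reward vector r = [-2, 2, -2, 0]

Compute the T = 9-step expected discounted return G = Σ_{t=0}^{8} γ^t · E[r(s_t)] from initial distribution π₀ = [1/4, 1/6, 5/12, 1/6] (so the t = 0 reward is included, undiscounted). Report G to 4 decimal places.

G = -1.7414

t=0: π = [0.2500, 0.1667, 0.4167, 0.1667], E[r] = -1.0000, γ^t·E[r] = -1.000000, running G = -1.000000
t=1: π = [0.2500, 0.2986, 0.1250, 0.3264], E[r] = -0.1528, γ^t·E[r] = -0.122222, running G = -1.122222
t=2: π = [0.2500, 0.2853, 0.1626, 0.3021], E[r] = -0.2546, γ^t·E[r] = -0.162963, running G = -1.285185
t=3: π = [0.2500, 0.2873, 0.1575, 0.3052], E[r] = -0.2403, γ^t·E[r] = -0.123012, running G = -1.408198
t=4: π = [0.2500, 0.2871, 0.1581, 0.3048], E[r] = -0.2422, γ^t·E[r] = -0.099190, running G = -1.507388
t=5: π = [0.2500, 0.2871, 0.1581, 0.3048], E[r] = -0.2419, γ^t·E[r] = -0.079267, running G = -1.586655
t=6: π = [0.2500, 0.2871, 0.1581, 0.3048], E[r] = -0.2419, γ^t·E[r] = -0.063423, running G = -1.650078
t=7: π = [0.2500, 0.2871, 0.1581, 0.3048], E[r] = -0.2419, γ^t·E[r] = -0.050737, running G = -1.700815
t=8: π = [0.2500, 0.2871, 0.1581, 0.3048], E[r] = -0.2419, γ^t·E[r] = -0.040590, running G = -1.741406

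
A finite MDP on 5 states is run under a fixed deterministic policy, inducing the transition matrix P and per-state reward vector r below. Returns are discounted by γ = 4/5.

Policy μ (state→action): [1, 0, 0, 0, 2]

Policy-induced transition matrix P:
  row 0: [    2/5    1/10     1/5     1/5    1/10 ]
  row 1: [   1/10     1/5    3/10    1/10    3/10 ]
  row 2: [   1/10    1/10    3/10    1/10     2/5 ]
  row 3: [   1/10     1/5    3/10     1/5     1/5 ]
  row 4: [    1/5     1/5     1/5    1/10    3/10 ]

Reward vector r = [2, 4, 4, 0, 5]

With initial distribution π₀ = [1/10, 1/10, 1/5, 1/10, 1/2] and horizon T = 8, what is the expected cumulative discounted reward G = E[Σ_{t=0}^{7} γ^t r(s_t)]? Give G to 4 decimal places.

G = 14.6568

t=0: π = [0.1000, 0.1000, 0.2000, 0.1000, 0.5000], E[r] = 3.9000, γ^t·E[r] = 3.900000, running G = 3.900000
t=1: π = [0.1800, 0.1700, 0.2400, 0.1200, 0.2900], E[r] = 3.4500, γ^t·E[r] = 2.760000, running G = 6.660000
t=2: π = [0.1830, 0.1580, 0.2530, 0.1300, 0.2760], E[r] = 3.3900, γ^t·E[r] = 2.169600, running G = 8.829600
t=3: π = [0.1825, 0.1564, 0.2541, 0.1313, 0.2757], E[r] = 3.3855, γ^t·E[r] = 1.733376, running G = 10.562976
t=4: π = [0.1823, 0.1563, 0.2542, 0.1314, 0.2758], E[r] = 3.3856, γ^t·E[r] = 1.386750, running G = 11.949726
t=5: π = [0.1823, 0.1564, 0.2542, 0.1314, 0.2758], E[r] = 3.3858, γ^t·E[r] = 1.109455, running G = 13.059181
t=6: π = [0.1823, 0.1564, 0.2542, 0.1314, 0.2758], E[r] = 3.3858, γ^t·E[r] = 0.887578, running G = 13.946759
t=7: π = [0.1823, 0.1564, 0.2542, 0.1314, 0.2758], E[r] = 3.3859, γ^t·E[r] = 0.710065, running G = 14.656824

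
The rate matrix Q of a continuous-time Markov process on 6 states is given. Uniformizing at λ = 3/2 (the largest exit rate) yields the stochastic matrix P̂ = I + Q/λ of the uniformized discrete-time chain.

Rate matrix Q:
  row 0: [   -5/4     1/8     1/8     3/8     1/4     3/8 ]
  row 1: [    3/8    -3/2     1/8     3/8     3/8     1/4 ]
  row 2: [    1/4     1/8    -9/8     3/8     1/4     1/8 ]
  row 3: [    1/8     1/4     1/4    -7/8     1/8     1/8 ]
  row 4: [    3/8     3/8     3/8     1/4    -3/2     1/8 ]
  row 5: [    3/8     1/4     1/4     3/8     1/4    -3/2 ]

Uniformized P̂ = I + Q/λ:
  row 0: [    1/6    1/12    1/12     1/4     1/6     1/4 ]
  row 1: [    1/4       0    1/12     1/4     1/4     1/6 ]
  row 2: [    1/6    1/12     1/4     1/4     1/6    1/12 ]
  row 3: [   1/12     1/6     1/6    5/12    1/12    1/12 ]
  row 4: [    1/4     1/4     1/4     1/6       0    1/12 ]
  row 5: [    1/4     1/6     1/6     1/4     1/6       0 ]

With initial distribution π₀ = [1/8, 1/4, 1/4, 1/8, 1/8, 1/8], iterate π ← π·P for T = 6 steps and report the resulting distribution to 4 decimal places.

π = [0.1738, 0.1280, 0.1663, 0.2868, 0.1315, 0.1135]

t=0: π = [0.1250, 0.2500, 0.2500, 0.1250, 0.1250, 0.1250]
t=1: π = [0.1979, 0.1042, 0.1667, 0.2604, 0.1563, 0.1146]
t=2: π = [0.1762, 0.1319, 0.1684, 0.2804, 0.1276, 0.1155]
t=3: π = [0.1746, 0.1266, 0.1657, 0.2861, 0.1330, 0.1141]
t=4: π = [0.1740, 0.1283, 0.1665, 0.2866, 0.1312, 0.1135]
t=5: π = [0.1739, 0.1278, 0.1663, 0.2868, 0.1316, 0.1136]
t=6: π = [0.1738, 0.1280, 0.1663, 0.2868, 0.1315, 0.1135]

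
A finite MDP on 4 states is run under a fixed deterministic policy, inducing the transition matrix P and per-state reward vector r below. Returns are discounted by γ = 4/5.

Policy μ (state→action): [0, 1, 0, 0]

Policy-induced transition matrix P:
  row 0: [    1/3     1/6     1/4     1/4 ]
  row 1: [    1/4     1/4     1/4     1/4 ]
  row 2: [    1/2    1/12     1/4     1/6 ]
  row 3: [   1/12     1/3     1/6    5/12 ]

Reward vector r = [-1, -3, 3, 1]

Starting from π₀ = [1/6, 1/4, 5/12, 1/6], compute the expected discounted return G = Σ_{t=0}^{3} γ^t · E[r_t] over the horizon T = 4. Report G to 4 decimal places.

G = 0.6129

t=0: π = [0.1667, 0.2500, 0.4167, 0.1667], E[r] = 0.5000, γ^t·E[r] = 0.500000, running G = 0.500000
t=1: π = [0.3403, 0.1806, 0.2361, 0.2431], E[r] = 0.0694, γ^t·E[r] = 0.055556, running G = 0.555556
t=2: π = [0.2969, 0.2025, 0.2297, 0.2708], E[r] = 0.0556, γ^t·E[r] = 0.035556, running G = 0.591111
t=3: π = [0.2870, 0.2095, 0.2274, 0.2760], E[r] = 0.0426, γ^t·E[r] = 0.021827, running G = 0.612938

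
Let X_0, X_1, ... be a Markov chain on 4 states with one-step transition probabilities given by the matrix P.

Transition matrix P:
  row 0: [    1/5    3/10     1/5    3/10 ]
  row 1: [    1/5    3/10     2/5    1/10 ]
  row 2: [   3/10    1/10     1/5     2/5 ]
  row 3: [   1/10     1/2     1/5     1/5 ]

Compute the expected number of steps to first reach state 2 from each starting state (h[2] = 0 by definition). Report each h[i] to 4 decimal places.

h = [3.7255, 3.0065, 0.0000, 3.5948]

First-step conditioning: h[2] = 0; for i ≠ 2, h[i] = 1 + Σ_k P[i][k]·h[k].
  h[0] = 1 + 1/5·h[0] + 3/10·h[1] + 3/10·h[3]
  h[1] = 1 + 1/5·h[0] + 3/10·h[1] + 1/10·h[3]
  h[3] = 1 + 1/10·h[0] + 1/2·h[1] + 1/5·h[3]
Solving the 3×3 linear system over states ≠ 2 gives exactly h = [190/51, 460/153, 0, 550/153] (h[2] = 0 is the target).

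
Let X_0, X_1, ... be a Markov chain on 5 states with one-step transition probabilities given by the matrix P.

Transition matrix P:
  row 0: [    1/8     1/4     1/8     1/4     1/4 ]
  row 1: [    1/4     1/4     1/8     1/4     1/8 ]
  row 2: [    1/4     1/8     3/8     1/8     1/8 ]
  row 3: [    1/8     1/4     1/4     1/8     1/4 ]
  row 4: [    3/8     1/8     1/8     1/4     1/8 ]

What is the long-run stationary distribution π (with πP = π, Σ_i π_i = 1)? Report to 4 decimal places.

Balance equations π_j = Σ_i π_i·P[i][j]:
  π_0 = 1/8·π_0 + 1/4·π_1 + 1/4·π_2 + 1/8·π_3 + 3/8·π_4
  π_1 = 1/4·π_0 + 1/4·π_1 + 1/8·π_2 + 1/4·π_3 + 1/8·π_4
  π_2 = 1/8·π_0 + 1/8·π_1 + 3/8·π_2 + 1/4·π_3 + 1/8·π_4
  π_3 = 1/4·π_0 + 1/4·π_1 + 1/8·π_2 + 1/8·π_3 + 1/4·π_4
  normalize: π_0 + π_1 + π_2 + π_3 + π_4 = 1
Solving the linear system gives exactly π = [78/355, 72/355, 1/5, 1/5, 63/355].

π = [0.2197, 0.2028, 0.2000, 0.2000, 0.1775]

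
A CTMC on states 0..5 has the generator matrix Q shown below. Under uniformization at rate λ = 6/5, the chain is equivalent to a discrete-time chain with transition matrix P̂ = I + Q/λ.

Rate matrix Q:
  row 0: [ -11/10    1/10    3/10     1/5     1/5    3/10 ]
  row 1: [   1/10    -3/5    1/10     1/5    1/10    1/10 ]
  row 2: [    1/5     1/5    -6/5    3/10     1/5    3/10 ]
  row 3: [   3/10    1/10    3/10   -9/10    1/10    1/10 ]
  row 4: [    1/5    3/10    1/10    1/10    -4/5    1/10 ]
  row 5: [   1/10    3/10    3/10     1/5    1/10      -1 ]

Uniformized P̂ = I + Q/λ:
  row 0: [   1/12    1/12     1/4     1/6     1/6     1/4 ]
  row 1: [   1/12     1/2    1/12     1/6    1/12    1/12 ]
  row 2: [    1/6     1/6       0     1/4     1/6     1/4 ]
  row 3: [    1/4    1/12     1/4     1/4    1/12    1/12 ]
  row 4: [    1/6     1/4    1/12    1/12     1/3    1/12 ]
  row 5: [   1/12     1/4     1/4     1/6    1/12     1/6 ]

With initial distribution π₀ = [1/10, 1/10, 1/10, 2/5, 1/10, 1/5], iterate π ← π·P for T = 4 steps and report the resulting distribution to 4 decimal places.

t=0: π = [0.1000, 0.1000, 0.1000, 0.4000, 0.1000, 0.2000]
t=1: π = [0.1667, 0.1833, 0.1917, 0.2000, 0.1250, 0.1333]
t=2: π = [0.1431, 0.2188, 0.1507, 0.1889, 0.1444, 0.1542]
t=3: π = [0.1394, 0.2368, 0.1518, 0.1829, 0.1439, 0.1451]
t=4: π = [0.1385, 0.2428, 0.1486, 0.1826, 0.1436, 0.1440]

π = [0.1385, 0.2428, 0.1486, 0.1826, 0.1436, 0.1440]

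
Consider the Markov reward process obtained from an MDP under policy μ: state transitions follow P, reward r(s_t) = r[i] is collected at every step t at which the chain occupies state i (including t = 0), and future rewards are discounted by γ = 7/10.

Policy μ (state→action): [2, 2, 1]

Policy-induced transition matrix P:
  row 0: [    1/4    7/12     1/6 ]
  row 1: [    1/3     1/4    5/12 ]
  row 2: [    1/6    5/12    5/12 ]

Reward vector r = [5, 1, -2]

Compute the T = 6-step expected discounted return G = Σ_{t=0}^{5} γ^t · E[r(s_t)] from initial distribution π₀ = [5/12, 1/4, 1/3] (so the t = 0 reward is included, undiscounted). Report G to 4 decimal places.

G = 3.5862

t=0: π = [0.4167, 0.2500, 0.3333], E[r] = 1.6667, γ^t·E[r] = 1.666667, running G = 1.666667
t=1: π = [0.2431, 0.4444, 0.3125], E[r] = 1.0347, γ^t·E[r] = 0.724306, running G = 2.390972
t=2: π = [0.2610, 0.3831, 0.3559], E[r] = 0.9763, γ^t·E[r] = 0.478374, running G = 2.869346
t=3: π = [0.2523, 0.3963, 0.3514], E[r] = 0.9548, γ^t·E[r] = 0.327501, running G = 3.196847
t=4: π = [0.2537, 0.3927, 0.3536], E[r] = 0.9542, γ^t·E[r] = 0.229095, running G = 3.425942
t=5: π = [0.2533, 0.3935, 0.3532], E[r] = 0.9533, γ^t·E[r] = 0.160225, running G = 3.586168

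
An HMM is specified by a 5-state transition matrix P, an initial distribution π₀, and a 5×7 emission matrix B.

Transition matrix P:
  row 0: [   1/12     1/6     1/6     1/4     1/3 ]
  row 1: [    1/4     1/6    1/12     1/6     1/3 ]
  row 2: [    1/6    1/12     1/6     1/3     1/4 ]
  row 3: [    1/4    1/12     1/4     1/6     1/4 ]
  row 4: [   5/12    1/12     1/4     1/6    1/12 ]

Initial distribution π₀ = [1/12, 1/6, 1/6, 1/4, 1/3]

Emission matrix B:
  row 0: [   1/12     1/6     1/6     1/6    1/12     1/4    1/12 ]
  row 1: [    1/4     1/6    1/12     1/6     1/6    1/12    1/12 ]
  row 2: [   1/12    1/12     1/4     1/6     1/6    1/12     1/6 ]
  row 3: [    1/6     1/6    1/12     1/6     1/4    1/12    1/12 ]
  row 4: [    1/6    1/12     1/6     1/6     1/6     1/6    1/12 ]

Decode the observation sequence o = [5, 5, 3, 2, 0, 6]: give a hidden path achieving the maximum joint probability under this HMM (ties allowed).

t=0: δ = [2.083e-02, 1.389e-02, 1.389e-02, 2.083e-02, 5.556e-02]  (obs o_0=5)
t=1: δ = [5.787e-03, 3.858e-04, 1.157e-03, 7.716e-04, 1.157e-03]  ψ = [4, 4, 4, 4, 0]  (obs o_1=5)
t=2: δ = [8.038e-05, 1.608e-04, 1.608e-04, 2.411e-04, 3.215e-04]  ψ = [0, 0, 0, 0, 0]  (obs o_2=3)
t=3: δ = [2.233e-05, 2.233e-06, 2.009e-05, 4.465e-06, 1.005e-05]  ψ = [4, 1, 4, 2, 3]  (obs o_3=2)
t=4: δ = [3.489e-07, 9.303e-07, 3.101e-07, 1.116e-06, 1.240e-06]  ψ = [4, 0, 0, 2, 0]  (obs o_4=0)
t=5: δ = [4.307e-08, 1.292e-08, 5.168e-08, 1.723e-08, 2.584e-08]  ψ = [4, 1, 4, 4, 1]  (obs o_5=6)
backtrack: best end state = 2; path = [4, 0, 4, 0, 4, 2]

path = [4, 0, 4, 0, 4, 2]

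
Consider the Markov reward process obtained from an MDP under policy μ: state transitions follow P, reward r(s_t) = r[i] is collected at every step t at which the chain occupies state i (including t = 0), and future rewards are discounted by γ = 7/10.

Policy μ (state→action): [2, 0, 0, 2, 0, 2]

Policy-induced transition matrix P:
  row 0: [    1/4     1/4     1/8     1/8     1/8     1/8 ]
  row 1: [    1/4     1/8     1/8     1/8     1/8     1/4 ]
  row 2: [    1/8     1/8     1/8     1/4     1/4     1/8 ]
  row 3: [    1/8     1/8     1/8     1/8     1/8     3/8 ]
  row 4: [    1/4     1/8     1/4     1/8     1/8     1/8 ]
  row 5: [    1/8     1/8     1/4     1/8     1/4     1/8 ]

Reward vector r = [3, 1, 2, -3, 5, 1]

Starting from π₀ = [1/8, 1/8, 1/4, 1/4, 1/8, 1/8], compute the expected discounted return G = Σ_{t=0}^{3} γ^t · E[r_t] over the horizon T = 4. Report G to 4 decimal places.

G = 3.4605

t=0: π = [0.1250, 0.1250, 0.2500, 0.2500, 0.1250, 0.1250], E[r] = 1.0000, γ^t·E[r] = 1.000000, running G = 1.000000
t=1: π = [0.1719, 0.1406, 0.1563, 0.1563, 0.1719, 0.2031], E[r] = 1.5625, γ^t·E[r] = 1.093750, running G = 2.093750
t=2: π = [0.1855, 0.1465, 0.1719, 0.1445, 0.1699, 0.1816], E[r] = 1.6445, γ^t·E[r] = 0.805820, running G = 2.899570
t=3: π = [0.1877, 0.1482, 0.1689, 0.1465, 0.1692, 0.1794], E[r] = 1.6353, γ^t·E[r] = 0.560892, running G = 3.460462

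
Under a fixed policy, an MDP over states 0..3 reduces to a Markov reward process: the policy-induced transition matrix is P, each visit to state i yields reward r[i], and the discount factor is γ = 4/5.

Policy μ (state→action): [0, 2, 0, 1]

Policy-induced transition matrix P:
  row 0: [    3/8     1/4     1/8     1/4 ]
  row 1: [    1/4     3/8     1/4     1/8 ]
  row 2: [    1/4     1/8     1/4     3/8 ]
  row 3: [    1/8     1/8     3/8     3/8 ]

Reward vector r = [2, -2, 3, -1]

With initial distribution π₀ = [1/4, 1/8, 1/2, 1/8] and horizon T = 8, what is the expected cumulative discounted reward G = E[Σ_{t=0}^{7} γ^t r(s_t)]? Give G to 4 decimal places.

G = 3.3601

t=0: π = [0.2500, 0.1250, 0.5000, 0.1250], E[r] = 1.6250, γ^t·E[r] = 1.625000, running G = 1.625000
t=1: π = [0.2656, 0.1875, 0.2344, 0.3125], E[r] = 0.5469, γ^t·E[r] = 0.437500, running G = 2.062500
t=2: π = [0.2441, 0.2051, 0.2559, 0.2949], E[r] = 0.5508, γ^t·E[r] = 0.352500, running G = 2.415000
t=3: π = [0.2437, 0.2068, 0.2563, 0.2932], E[r] = 0.5496, γ^t·E[r] = 0.281375, running G = 2.696375
t=4: π = [0.2438, 0.2072, 0.2562, 0.2928], E[r] = 0.5490, γ^t·E[r] = 0.224888, running G = 2.921263
t=5: π = [0.2439, 0.2073, 0.2561, 0.2927], E[r] = 0.5489, γ^t·E[r] = 0.179853, running G = 3.101115
t=6: π = [0.2439, 0.2073, 0.2561, 0.2927], E[r] = 0.5488, γ^t·E[r] = 0.143867, running G = 3.244982
t=7: π = [0.2439, 0.2073, 0.2561, 0.2927], E[r] = 0.5488, γ^t·E[r] = 0.115090, running G = 3.360071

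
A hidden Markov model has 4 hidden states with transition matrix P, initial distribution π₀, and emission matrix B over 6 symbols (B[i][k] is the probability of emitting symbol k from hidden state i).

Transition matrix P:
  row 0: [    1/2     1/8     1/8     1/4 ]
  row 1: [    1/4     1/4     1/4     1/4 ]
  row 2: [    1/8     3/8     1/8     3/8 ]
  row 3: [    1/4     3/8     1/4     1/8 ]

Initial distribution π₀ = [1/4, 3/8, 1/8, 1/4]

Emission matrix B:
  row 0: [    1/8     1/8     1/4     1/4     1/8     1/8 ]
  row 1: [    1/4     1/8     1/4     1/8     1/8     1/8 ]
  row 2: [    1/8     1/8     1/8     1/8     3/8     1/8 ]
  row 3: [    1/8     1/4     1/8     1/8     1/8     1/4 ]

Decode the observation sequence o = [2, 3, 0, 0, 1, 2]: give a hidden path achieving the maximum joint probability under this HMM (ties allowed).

t=0: δ = [6.250e-02, 9.375e-02, 1.562e-02, 3.125e-02]  (obs o_0=2)
t=1: δ = [7.812e-03, 2.930e-03, 2.930e-03, 2.930e-03]  ψ = [0, 1, 1, 1]  (obs o_1=3)
t=2: δ = [4.883e-04, 2.747e-04, 1.221e-04, 2.441e-04]  ψ = [0, 2, 0, 0]  (obs o_2=0)
t=3: δ = [3.052e-05, 2.289e-05, 8.583e-06, 1.526e-05]  ψ = [0, 3, 1, 0]  (obs o_3=0)
t=4: δ = [1.907e-06, 7.153e-07, 7.153e-07, 1.907e-06]  ψ = [0, 1, 1, 0]  (obs o_4=1)
t=5: δ = [2.384e-07, 1.788e-07, 5.960e-08, 5.960e-08]  ψ = [0, 3, 3, 0]  (obs o_5=2)
backtrack: best end state = 0; path = [0, 0, 0, 0, 0, 0]

path = [0, 0, 0, 0, 0, 0]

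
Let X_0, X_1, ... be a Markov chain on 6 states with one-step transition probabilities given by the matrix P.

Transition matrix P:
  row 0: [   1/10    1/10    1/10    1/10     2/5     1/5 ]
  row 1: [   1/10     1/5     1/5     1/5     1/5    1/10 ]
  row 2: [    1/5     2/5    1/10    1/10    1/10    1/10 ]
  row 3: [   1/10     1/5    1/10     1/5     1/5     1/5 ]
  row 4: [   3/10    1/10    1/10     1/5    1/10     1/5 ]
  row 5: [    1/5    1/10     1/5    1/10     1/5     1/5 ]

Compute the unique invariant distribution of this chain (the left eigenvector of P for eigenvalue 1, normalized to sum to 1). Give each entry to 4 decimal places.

π = [0.1705, 0.1728, 0.1342, 0.1526, 0.2006, 0.1693]

Balance equations π_j = Σ_i π_i·P[i][j]:
  π_0 = 1/10·π_0 + 1/10·π_1 + 1/5·π_2 + 1/10·π_3 + 3/10·π_4 + 1/5·π_5
  π_1 = 1/10·π_0 + 1/5·π_1 + 2/5·π_2 + 1/5·π_3 + 1/10·π_4 + 1/10·π_5
  π_2 = 1/10·π_0 + 1/5·π_1 + 1/10·π_2 + 1/10·π_3 + 1/10·π_4 + 1/5·π_5
  π_3 = 1/10·π_0 + 1/5·π_1 + 1/10·π_2 + 1/5·π_3 + 1/5·π_4 + 1/10·π_5
  π_4 = 2/5·π_0 + 1/5·π_1 + 1/10·π_2 + 1/5·π_3 + 1/10·π_4 + 1/5·π_5
  normalize: π_0 + π_1 + π_2 + π_3 + π_4 + π_5 = 1
Solving the linear system gives exactly π = [4426/25963, 8973/51926, 6969/51926, 566/3709, 10417/51926, 8791/51926].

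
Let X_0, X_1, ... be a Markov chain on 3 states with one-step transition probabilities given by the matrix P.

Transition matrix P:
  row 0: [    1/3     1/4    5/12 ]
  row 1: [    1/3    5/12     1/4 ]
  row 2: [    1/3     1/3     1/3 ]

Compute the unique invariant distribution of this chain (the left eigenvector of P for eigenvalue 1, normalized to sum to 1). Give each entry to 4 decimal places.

π = [0.3333, 0.3333, 0.3333]

Balance equations π_j = Σ_i π_i·P[i][j]:
  π_0 = 1/3·π_0 + 1/3·π_1 + 1/3·π_2
  π_1 = 1/4·π_0 + 5/12·π_1 + 1/3·π_2
  normalize: π_0 + π_1 + π_2 = 1
Solving the linear system gives exactly π = [1/3, 1/3, 1/3].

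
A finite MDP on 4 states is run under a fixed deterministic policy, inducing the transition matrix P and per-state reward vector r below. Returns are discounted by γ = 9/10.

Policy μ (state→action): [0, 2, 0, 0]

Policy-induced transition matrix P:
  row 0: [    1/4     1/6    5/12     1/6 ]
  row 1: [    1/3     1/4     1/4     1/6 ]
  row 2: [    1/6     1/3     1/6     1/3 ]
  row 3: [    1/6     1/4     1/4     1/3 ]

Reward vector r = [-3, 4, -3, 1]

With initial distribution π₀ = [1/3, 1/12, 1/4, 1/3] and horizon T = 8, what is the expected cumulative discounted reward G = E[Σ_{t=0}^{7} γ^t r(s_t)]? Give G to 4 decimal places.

t=0: π = [0.3333, 0.0833, 0.2500, 0.3333], E[r] = -1.0833, γ^t·E[r] = -1.083333, running G = -1.083333
t=1: π = [0.2083, 0.2431, 0.2847, 0.2639], E[r] = -0.2431, γ^t·E[r] = -0.218750, running G = -1.302083
t=2: π = [0.2245, 0.2564, 0.2610, 0.2581], E[r] = -0.1730, γ^t·E[r] = -0.140156, running G = -1.442240
t=3: π = [0.2281, 0.2530, 0.2657, 0.2532], E[r] = -0.2160, γ^t·E[r] = -0.157465, running G = -1.599704
t=4: π = [0.2278, 0.2531, 0.2659, 0.2531], E[r] = -0.2155, γ^t·E[r] = -0.141399, running G = -1.741104
t=5: π = [0.2278, 0.2532, 0.2658, 0.2532], E[r] = -0.2151, γ^t·E[r] = -0.127035, running G = -1.868139
t=6: π = [0.2278, 0.2532, 0.2658, 0.2532], E[r] = -0.2152, γ^t·E[r] = -0.114360, running G = -1.982499
t=7: π = [0.2278, 0.2532, 0.2658, 0.2532], E[r] = -0.2152, γ^t·E[r] = -0.102925, running G = -2.085424

G = -2.0854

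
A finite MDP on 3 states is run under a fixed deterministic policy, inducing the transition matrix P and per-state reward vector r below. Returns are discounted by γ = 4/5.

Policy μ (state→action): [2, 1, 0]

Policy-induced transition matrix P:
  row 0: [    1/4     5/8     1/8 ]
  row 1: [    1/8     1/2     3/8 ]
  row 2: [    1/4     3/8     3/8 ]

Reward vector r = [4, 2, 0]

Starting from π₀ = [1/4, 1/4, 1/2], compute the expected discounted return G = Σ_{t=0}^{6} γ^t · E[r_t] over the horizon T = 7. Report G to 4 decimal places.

t=0: π = [0.2500, 0.2500, 0.5000], E[r] = 1.5000, γ^t·E[r] = 1.500000, running G = 1.500000
t=1: π = [0.2188, 0.4688, 0.3125], E[r] = 1.8125, γ^t·E[r] = 1.450000, running G = 2.950000
t=2: π = [0.1914, 0.4883, 0.3203], E[r] = 1.7422, γ^t·E[r] = 1.115000, running G = 4.065000
t=3: π = [0.1890, 0.4839, 0.3271], E[r] = 1.7236, γ^t·E[r] = 0.882500, running G = 4.947500
t=4: π = [0.1895, 0.4827, 0.3278], E[r] = 1.7235, γ^t·E[r] = 0.705950, running G = 5.653450
t=5: π = [0.1897, 0.4827, 0.3276], E[r] = 1.7241, γ^t·E[r] = 0.564945, running G = 6.218395
t=6: π = [0.1897, 0.4828, 0.3276], E[r] = 1.7241, γ^t·E[r] = 0.451976, running G = 6.670371

G = 6.6704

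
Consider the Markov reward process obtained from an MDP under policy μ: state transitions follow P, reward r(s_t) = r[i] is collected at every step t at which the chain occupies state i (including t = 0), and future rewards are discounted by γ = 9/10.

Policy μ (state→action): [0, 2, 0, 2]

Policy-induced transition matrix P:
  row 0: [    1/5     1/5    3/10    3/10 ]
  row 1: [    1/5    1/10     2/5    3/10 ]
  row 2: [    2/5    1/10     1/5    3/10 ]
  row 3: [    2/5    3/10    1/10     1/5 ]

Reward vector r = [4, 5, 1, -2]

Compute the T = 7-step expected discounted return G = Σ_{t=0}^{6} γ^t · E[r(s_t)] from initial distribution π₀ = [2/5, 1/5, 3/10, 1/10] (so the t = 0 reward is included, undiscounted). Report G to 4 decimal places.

G = 10.2426

t=0: π = [0.4000, 0.2000, 0.3000, 0.1000], E[r] = 2.7000, γ^t·E[r] = 2.700000, running G = 2.700000
t=1: π = [0.2800, 0.1600, 0.2700, 0.2900], E[r] = 1.6100, γ^t·E[r] = 1.449000, running G = 4.149000
t=2: π = [0.3120, 0.1860, 0.2310, 0.2710], E[r] = 1.8670, γ^t·E[r] = 1.512270, running G = 5.661270
t=3: π = [0.3004, 0.1854, 0.2413, 0.2729], E[r] = 1.8241, γ^t·E[r] = 1.329769, running G = 6.991039
t=4: π = [0.3028, 0.1846, 0.2398, 0.2727], E[r] = 1.8289, γ^t·E[r] = 1.199922, running G = 8.190961
t=5: π = [0.3025, 0.1848, 0.2399, 0.2727], E[r] = 1.8286, γ^t·E[r] = 1.079794, running G = 9.270755
t=6: π = [0.3025, 0.1848, 0.2399, 0.2727], E[r] = 1.8286, γ^t·E[r] = 0.971796, running G = 10.242550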